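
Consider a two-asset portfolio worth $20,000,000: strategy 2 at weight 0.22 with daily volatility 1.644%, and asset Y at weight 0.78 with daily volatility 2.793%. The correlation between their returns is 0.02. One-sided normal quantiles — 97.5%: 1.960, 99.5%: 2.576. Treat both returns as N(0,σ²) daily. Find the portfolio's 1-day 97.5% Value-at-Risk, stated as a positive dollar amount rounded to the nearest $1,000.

$868,000

σ_p² = 0.22²·1.644² + 0.78²·2.793² + 2·0.02·0.22·0.78·1.644·2.793 = 4.9084 (%²).
σ_p = √4.9084 = 2.215%.
VaR = 1.960 × 2.215% = 4.341%; on $20,000,000 that is $868,200.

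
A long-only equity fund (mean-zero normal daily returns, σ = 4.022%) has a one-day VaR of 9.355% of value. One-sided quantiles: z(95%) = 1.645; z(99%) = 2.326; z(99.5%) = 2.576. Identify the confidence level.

Implied z = VaR/σ = 9.355 / 4.022 = 2.326.
This matches z(99%) = 2.326.

99%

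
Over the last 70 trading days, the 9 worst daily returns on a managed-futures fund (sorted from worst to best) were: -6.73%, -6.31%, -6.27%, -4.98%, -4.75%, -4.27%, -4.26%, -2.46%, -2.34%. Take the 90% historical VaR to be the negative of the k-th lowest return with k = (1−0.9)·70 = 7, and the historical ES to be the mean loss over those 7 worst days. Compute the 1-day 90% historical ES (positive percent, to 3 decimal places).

5.367%

The 7 worst returns sum to -37.57%.
ES = −(-37.57%) / 7 = 5.3671…% ≈ 5.367%.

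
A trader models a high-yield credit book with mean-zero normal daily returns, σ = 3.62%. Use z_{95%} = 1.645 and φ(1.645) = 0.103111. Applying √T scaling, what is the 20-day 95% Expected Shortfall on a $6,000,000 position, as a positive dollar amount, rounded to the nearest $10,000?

$2,000,000

σ_{20d} = 3.62% × √20 = 16.189%.
ES multiplier = φ(z)/(1−α) = 0.103111/0.05 = 2.062.
ES = 16.189% × 2.062 = 33.382%; on $6,000,000: $2,002,920.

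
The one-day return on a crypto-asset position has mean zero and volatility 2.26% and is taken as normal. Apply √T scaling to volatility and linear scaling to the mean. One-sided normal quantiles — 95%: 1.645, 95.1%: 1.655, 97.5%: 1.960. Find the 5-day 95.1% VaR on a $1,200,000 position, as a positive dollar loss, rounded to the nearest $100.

$100,400

σ_{5d} = 2.26% × √5 = 5.054%.
VaR = 1.655 × 5.054% = 8.364%.
On $1,200,000: 0.08364 × $1,200,000 = $100,368.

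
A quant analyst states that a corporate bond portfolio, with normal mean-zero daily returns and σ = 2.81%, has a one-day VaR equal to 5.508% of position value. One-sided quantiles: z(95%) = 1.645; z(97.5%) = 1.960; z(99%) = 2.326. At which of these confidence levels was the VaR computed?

Implied z = VaR/σ = 5.508 / 2.81 = 1.960.
This matches z(97.5%) = 1.960.

97.5%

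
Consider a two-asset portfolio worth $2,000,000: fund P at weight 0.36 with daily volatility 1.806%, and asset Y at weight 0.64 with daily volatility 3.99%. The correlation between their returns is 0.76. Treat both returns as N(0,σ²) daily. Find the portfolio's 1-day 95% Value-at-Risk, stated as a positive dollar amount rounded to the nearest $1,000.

σ_p² = 0.36²·1.806² + 0.64²·3.99² + 2·0.76·0.36·0.64·1.806·3.99 = 9.4672 (%²).
σ_p = √9.4672 = 3.077%.
At 95%, z = 1.645.
VaR = 1.645 × 3.077% = 5.062%; on $2,000,000 that is $101,240.

$101,000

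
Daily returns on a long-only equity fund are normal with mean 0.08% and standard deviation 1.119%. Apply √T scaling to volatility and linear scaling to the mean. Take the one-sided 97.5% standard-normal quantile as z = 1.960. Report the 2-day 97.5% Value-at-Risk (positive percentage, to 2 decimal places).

σ_{2d} = 1.119% × √2 = 1.583%; μ_{2d} = 2 × 0.08% = 0.160%.
VaR = −(0.160%) + 1.960 × 1.583% = 2.943%.

2.94%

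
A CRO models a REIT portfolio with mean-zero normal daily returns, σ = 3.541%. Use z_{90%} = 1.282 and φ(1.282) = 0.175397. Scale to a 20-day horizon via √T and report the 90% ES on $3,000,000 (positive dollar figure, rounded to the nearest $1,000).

$833,000

σ_{20d} = 3.541% × √20 = 15.836%.
ES multiplier = φ(z)/(1−α) = 0.175397/0.1 = 1.754.
ES = 15.836% × 1.754 = 27.776%; on $3,000,000: $833,280.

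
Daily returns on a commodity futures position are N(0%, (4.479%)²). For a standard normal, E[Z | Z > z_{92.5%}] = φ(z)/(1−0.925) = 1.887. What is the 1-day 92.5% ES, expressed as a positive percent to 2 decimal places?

ES = 4.479% × 1.887 = 8.452%.

8.45%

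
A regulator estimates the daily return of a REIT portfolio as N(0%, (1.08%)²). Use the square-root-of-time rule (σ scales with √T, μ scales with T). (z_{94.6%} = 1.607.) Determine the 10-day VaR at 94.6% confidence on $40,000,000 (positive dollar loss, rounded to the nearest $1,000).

$2,195,000

σ_{10d} = 1.08% × √10 = 3.415%.
VaR = 1.607 × 3.415% = 5.488%.
On $40,000,000: 0.05488 × $40,000,000 = $2,195,200.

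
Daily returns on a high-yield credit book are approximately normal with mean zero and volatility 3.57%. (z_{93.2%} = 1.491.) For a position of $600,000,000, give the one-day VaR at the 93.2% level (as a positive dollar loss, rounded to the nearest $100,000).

$31,900,000

VaR = z·σ = 1.491 × 3.57% = 5.323%.
On $600,000,000: 0.05323 × $600,000,000 = $31,938,000.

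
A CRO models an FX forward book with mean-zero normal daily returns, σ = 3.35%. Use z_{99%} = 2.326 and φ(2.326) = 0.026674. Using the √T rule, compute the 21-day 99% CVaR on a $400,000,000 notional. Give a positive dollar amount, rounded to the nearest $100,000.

σ_{21d} = 3.35% × √21 = 15.352%.
ES multiplier = φ(z)/(1−α) = 0.026674/0.01 = 2.667.
ES = 15.352% × 2.667 = 40.944%; on $400,000,000: $163,776,000.

$163,800,000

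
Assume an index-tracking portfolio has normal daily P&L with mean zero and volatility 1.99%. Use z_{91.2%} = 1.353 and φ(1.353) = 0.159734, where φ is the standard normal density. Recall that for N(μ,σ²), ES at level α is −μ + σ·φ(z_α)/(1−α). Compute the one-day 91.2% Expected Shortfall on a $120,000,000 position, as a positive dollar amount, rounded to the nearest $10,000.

$4,330,000

Tail multiplier: φ(z)/(1−α) = 0.159734 / 0.088 = 1.815.
ES = 1.99% × 1.815 = 3.612%.
On $120,000,000: 0.03612 × $120,000,000 = $4,334,400.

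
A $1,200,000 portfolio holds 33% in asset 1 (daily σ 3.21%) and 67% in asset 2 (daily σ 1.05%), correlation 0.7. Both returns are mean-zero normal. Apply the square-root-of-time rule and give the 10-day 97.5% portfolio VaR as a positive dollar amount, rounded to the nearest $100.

$121,300

σ_p = √(0.33²·3.21² + 0.67²·1.05² + 2·0.7·0.33·0.67·3.21·1.05) = 1.631%.
σ_{10d} = 1.631% × √10 = 5.158%.
z(97.5%) = 1.960.
VaR = 1.960 × 5.158% = 10.110%; on $1,200,000 that is $121,320.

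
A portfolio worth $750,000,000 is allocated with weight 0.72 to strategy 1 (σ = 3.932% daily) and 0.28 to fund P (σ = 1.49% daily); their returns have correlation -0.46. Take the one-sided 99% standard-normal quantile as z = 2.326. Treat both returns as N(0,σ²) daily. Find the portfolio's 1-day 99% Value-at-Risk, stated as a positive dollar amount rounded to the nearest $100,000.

$46,500,000

σ_p² = 0.72²·3.932² + 0.28²·1.49² + 2·-0.46·0.72·0.28·3.932·1.49 = 7.1022 (%²).
σ_p = √7.1022 = 2.665%.
VaR = 2.326 × 2.665% = 6.199%; on $750,000,000 that is $46,492,500.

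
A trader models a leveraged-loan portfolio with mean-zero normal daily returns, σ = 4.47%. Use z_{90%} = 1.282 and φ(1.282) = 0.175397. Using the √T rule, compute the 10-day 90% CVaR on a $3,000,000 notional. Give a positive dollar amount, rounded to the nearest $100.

$743,800

σ_{10d} = 4.47% × √10 = 14.135%.
ES multiplier = φ(z)/(1−α) = 0.175397/0.1 = 1.754.
ES = 14.135% × 1.754 = 24.793%; on $3,000,000: $743,790.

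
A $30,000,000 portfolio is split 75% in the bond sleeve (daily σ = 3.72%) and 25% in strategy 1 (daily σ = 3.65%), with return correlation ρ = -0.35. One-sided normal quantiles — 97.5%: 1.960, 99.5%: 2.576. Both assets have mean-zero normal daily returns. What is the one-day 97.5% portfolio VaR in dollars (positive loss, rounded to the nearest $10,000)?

$1,540,000

σ_p² = 0.75²·3.72² + 0.25²·3.65² + 2·-0.35·0.75·0.25·3.72·3.65 = 6.8346 (%²).
σ_p = √6.8346 = 2.614%.
VaR = 1.960 × 2.614% = 5.123%; on $30,000,000 that is $1,536,900.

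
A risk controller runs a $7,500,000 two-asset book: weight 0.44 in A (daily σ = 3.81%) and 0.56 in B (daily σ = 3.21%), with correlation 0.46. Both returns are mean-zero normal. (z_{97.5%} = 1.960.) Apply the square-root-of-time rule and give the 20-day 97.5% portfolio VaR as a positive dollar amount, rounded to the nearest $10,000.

$1,950,000

σ_p = √(0.44²·3.81² + 0.56²·3.21² + 2·0.46·0.44·0.56·3.81·3.21) = 2.969%.
σ_{20d} = 2.969% × √20 = 13.278%.
VaR = 1.960 × 13.278% = 26.025%; on $7,500,000 that is $1,951,875.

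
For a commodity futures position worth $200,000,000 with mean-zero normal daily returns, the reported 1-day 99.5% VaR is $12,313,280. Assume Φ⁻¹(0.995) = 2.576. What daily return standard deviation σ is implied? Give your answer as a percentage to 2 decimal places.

2.39%

VaR as a fraction: $12,313,280 / $200,000,000 = 6.157%.
σ = VaR / z = 6.157% / 2.576 = 2.390%.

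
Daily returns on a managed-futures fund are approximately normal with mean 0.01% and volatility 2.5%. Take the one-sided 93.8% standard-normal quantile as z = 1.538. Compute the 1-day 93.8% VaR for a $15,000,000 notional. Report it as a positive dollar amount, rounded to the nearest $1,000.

VaR = −μ + z·σ = −(0.01%) + 1.538 × 2.5% = 3.835%.
On $15,000,000: 0.03835 × $15,000,000 = $575,250.

$575,000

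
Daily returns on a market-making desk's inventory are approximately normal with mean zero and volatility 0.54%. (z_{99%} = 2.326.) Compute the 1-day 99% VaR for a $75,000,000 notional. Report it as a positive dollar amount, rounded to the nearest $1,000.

VaR = z·σ = 2.326 × 0.54% = 1.256%.
On $75,000,000: 0.01256 × $75,000,000 = $942,000.

$942,000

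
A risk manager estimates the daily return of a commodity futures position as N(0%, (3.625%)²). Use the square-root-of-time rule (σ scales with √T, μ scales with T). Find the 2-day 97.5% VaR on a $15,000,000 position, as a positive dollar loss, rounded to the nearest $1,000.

$1,507,000

At 97.5%, z = 1.960.
σ_{2d} = 3.625% × √2 = 5.127%.
VaR = 1.960 × 5.127% = 10.049%.
On $15,000,000: 0.10049 × $15,000,000 = $1,507,350.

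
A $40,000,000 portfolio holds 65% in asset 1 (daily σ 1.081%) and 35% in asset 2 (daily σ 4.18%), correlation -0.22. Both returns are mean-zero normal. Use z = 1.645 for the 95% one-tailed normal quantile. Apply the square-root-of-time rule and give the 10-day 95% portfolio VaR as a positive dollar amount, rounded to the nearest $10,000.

$3,070,000

σ_p = √(0.65²·1.081² + 0.35²·4.18² + 2·-0.22·0.65·0.35·1.081·4.18) = 1.477%.
σ_{10d} = 1.477% × √10 = 4.671%.
VaR = 1.645 × 4.671% = 7.684%; on $40,000,000 that is $3,073,600.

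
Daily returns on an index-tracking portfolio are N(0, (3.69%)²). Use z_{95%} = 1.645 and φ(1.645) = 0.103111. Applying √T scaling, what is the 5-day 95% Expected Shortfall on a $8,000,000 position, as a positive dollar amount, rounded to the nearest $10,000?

$1,360,000

σ_{5d} = 3.69% × √5 = 8.251%.
ES multiplier = φ(z)/(1−α) = 0.103111/0.05 = 2.062.
ES = 8.251% × 2.062 = 17.014%; on $8,000,000: $1,361,120.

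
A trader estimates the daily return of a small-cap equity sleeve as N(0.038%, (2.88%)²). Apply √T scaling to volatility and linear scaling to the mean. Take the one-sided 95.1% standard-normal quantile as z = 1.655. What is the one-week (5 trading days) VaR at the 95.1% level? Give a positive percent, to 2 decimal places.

10.47%

σ_{5d} = 2.88% × √5 = 6.440%; μ_{5d} = 5 × 0.038% = 0.190%.
VaR = −(0.190%) + 1.655 × 6.440% = 10.468%.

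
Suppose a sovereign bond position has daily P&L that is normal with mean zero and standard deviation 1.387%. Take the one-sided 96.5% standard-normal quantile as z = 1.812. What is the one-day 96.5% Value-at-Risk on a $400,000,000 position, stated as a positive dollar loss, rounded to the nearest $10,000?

VaR = z·σ = 1.812 × 1.387% = 2.513%.
On $400,000,000: 0.02513 × $400,000,000 = $10,052,000.

$10,050,000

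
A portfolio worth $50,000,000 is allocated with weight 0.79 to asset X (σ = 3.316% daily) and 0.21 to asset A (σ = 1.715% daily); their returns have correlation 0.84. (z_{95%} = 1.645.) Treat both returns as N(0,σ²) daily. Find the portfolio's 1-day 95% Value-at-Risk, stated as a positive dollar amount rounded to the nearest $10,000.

σ_p² = 0.79²·3.316² + 0.21²·1.715² + 2·0.84·0.79·0.21·3.316·1.715 = 8.5772 (%²).
σ_p = √8.5772 = 2.929%.
VaR = 1.645 × 2.929% = 4.818%; on $50,000,000 that is $2,409,000.

$2,410,000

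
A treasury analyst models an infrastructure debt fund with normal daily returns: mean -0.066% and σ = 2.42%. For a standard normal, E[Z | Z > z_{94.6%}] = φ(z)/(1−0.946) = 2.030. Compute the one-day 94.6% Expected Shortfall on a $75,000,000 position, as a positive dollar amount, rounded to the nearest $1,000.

$3,734,000

ES = −(-0.066%) + 2.42% × 2.030 = 4.979%.
On $75,000,000: 0.04979 × $75,000,000 = $3,734,250.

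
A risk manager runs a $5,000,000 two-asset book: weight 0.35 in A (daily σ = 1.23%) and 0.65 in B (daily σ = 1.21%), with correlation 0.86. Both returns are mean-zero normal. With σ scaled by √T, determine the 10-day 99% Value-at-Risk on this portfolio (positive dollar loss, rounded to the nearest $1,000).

σ_p = √(0.35²·1.23² + 0.65²·1.21² + 2·0.86·0.35·0.65·1.23·1.21) = 1.177%.
σ_{10d} = 1.177% × √10 = 3.722%.
z(99%) = 2.326.
VaR = 2.326 × 3.722% = 8.657%; on $5,000,000 that is $432,850.

$433,000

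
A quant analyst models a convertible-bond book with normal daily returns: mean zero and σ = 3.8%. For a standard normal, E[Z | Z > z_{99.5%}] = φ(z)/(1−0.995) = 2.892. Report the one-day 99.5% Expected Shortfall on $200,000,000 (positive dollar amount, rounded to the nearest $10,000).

$21,980,000

ES = 3.8% × 2.892 = 10.990%.
On $200,000,000: 0.10990 × $200,000,000 = $21,980,000.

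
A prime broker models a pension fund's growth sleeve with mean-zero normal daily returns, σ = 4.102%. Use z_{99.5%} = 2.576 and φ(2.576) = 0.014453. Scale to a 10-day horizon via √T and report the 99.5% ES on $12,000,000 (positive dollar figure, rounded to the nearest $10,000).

σ_{10d} = 4.102% × √10 = 12.972%.
ES multiplier = φ(z)/(1−α) = 0.014453/0.005 = 2.891.
ES = 12.972% × 2.891 = 37.502%; on $12,000,000: $4,500,240.

$4,500,000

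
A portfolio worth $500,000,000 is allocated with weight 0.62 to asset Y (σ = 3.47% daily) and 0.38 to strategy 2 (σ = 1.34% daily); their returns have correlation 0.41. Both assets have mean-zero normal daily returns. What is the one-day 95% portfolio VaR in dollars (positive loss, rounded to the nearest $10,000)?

σ_p² = 0.62²·3.47² + 0.38²·1.34² + 2·0.41·0.62·0.38·3.47·1.34 = 5.7861 (%²).
σ_p = √5.7861 = 2.405%.
At 95%, z = 1.645.
VaR = 1.645 × 2.405% = 3.956%; on $500,000,000 that is $19,780,000.

$19,780,000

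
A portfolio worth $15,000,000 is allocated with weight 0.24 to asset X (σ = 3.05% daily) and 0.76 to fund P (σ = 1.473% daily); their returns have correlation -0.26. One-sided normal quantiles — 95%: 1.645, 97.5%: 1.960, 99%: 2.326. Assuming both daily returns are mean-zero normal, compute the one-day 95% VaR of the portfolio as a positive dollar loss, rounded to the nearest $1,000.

σ_p² = 0.24²·3.05² + 0.76²·1.473² + 2·-0.26·0.24·0.76·3.05·1.473 = 1.3629 (%²).
σ_p = √1.3629 = 1.167%.
VaR = 1.645 × 1.167% = 1.920%; on $15,000,000 that is $288,000.

$288,000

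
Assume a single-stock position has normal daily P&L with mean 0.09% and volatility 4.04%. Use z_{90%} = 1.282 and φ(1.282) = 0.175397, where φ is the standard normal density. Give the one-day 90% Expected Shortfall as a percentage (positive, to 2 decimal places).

7.00%

Tail multiplier: φ(z)/(1−α) = 0.175397 / 0.1 = 1.754.
ES = −(0.09%) + 4.04% × 1.754 = 6.996%.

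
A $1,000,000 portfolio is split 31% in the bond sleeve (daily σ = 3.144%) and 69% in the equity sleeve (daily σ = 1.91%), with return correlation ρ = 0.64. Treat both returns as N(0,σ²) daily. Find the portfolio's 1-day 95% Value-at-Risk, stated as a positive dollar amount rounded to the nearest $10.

σ_p² = 0.31²·3.144² + 0.69²·1.91² + 2·0.64·0.31·0.69·3.144·1.91 = 4.3309 (%²).
σ_p = √4.3309 = 2.081%.
At 95%, z = 1.645.
VaR = 1.645 × 2.081% = 3.423%; on $1,000,000 that is $34,230.

$34,230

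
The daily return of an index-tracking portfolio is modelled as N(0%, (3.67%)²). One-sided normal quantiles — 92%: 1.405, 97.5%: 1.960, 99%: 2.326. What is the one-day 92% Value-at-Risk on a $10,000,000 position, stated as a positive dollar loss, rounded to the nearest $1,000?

$516,000

VaR = z·σ = 1.405 × 3.67% = 5.156%.
On $10,000,000: 0.05156 × $10,000,000 = $515,600.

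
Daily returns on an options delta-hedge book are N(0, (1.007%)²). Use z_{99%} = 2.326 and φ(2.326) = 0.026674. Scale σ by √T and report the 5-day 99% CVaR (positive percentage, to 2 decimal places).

6.01%

σ_{5d} = 1.007% × √5 = 2.252%.
ES multiplier = φ(z)/(1−α) = 0.026674/0.01 = 2.667.
ES = 2.252% × 2.667 = 6.006%.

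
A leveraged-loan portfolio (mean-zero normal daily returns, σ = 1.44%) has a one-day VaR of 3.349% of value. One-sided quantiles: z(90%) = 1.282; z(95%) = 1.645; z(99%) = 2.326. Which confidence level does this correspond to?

Implied z = VaR/σ = 3.349 / 1.44 = 2.326.
This matches z(99%) = 2.326.

99%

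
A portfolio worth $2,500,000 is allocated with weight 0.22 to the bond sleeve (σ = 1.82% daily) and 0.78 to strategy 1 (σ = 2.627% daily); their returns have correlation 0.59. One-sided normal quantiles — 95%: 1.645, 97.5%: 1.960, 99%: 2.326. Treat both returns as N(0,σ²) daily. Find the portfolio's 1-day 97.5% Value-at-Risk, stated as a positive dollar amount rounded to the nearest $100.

σ_p² = 0.22²·1.82² + 0.78²·2.627² + 2·0.59·0.22·0.78·1.82·2.627 = 5.3271 (%²).
σ_p = √5.3271 = 2.308%.
VaR = 1.960 × 2.308% = 4.524%; on $2,500,000 that is $113,100.

$113,100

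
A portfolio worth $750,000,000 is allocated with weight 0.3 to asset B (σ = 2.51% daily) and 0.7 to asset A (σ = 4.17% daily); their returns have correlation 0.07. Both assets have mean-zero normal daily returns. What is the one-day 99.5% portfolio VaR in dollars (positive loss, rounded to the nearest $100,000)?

$59,200,000

σ_p² = 0.3²·2.51² + 0.7²·4.17² + 2·0.07·0.3·0.7·2.51·4.17 = 9.3953 (%²).
σ_p = √9.3953 = 3.065%.
At 99.5%, z = 2.576.
VaR = 2.576 × 3.065% = 7.895%; on $750,000,000 that is $59,212,500.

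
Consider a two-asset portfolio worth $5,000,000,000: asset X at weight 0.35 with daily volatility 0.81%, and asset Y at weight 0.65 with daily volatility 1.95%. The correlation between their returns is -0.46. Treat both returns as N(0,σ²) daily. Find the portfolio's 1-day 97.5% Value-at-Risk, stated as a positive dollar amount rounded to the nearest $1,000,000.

σ_p² = 0.35²·0.81² + 0.65²·1.95² + 2·-0.46·0.35·0.65·0.81·1.95 = 1.3563 (%²).
σ_p = √1.3563 = 1.165%.
At 97.5%, z = 1.960.
VaR = 1.960 × 1.165% = 2.283%; on $5,000,000,000 that is $114,150,000.

$114,000,000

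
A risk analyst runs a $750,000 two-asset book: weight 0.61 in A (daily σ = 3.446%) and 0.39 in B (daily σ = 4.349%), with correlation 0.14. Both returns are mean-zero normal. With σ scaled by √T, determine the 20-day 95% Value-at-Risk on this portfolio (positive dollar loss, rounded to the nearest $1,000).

$159,000

σ_p = √(0.61²·3.446² + 0.39²·4.349² + 2·0.14·0.61·0.39·3.446·4.349) = 2.880%.
σ_{20d} = 2.880% × √20 = 12.880%.
z(95%) = 1.645.
VaR = 1.645 × 12.880% = 21.188%; on $750,000 that is $158,910.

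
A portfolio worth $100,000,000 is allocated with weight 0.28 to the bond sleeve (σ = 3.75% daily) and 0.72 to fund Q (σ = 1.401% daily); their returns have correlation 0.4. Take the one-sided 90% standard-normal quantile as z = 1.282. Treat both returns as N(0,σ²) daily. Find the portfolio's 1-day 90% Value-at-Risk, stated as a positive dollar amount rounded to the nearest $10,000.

$2,210,000

σ_p² = 0.28²·3.75² + 0.72²·1.401² + 2·0.4·0.28·0.72·3.75·1.401 = 2.9673 (%²).
σ_p = √2.9673 = 1.723%.
VaR = 1.282 × 1.723% = 2.209%; on $100,000,000 that is $2,209,000.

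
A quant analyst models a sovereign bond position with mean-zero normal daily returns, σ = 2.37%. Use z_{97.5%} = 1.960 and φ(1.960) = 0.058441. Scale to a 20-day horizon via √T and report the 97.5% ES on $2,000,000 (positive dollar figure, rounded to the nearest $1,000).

$496,000

σ_{20d} = 2.37% × √20 = 10.599%.
ES multiplier = φ(z)/(1−α) = 0.058441/0.025 = 2.338.
ES = 10.599% × 2.338 = 24.780%; on $2,000,000: $495,600.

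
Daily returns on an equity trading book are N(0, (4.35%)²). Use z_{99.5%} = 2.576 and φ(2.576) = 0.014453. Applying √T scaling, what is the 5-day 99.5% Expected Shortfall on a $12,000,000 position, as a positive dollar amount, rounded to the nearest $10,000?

σ_{5d} = 4.35% × √5 = 9.727%.
ES multiplier = φ(z)/(1−α) = 0.014453/0.005 = 2.891.
ES = 9.727% × 2.891 = 28.121%; on $12,000,000: $3,374,520.

$3,370,000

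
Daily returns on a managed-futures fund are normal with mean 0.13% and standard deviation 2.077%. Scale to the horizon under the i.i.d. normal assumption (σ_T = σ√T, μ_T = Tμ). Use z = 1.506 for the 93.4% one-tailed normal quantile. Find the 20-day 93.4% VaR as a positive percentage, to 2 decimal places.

σ_{20d} = 2.077% × √20 = 9.289%; μ_{20d} = 20 × 0.13% = 2.600%.
VaR = −(2.600%) + 1.506 × 9.289% = 11.389%.

11.39%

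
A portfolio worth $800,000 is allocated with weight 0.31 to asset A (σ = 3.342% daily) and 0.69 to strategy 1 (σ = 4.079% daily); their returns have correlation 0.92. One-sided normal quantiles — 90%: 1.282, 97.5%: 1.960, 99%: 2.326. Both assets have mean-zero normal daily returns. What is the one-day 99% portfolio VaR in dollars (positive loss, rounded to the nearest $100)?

$70,500

σ_p² = 0.31²·3.342² + 0.69²·4.079² + 2·0.92·0.31·0.69·3.342·4.079 = 14.3600 (%²).
σ_p = √14.3600 = 3.789%.
VaR = 2.326 × 3.789% = 8.813%; on $800,000 that is $70,504.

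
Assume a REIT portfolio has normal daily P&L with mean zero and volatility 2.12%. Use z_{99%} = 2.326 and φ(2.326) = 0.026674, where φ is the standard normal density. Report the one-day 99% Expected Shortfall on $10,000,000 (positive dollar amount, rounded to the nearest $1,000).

$565,000

Tail multiplier: φ(z)/(1−α) = 0.026674 / 0.01 = 2.667.
ES = 2.12% × 2.667 = 5.654%.
On $10,000,000: 0.05654 × $10,000,000 = $565,400.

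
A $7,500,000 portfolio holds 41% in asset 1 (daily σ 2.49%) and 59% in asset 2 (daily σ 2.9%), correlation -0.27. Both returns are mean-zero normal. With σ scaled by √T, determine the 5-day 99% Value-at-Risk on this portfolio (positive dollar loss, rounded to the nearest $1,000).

σ_p = √(0.41²·2.49² + 0.59²·2.9² + 2·-0.27·0.41·0.59·2.49·2.9) = 1.740%.
σ_{5d} = 1.740% × √5 = 3.891%.
z(99%) = 2.326.
VaR = 2.326 × 3.891% = 9.050%; on $7,500,000 that is $678,750.

$679,000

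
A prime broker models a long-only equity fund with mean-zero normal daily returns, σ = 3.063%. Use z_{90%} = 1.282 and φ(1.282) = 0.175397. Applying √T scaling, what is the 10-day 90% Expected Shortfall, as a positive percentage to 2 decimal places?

16.99%

σ_{10d} = 3.063% × √10 = 9.686%.
ES multiplier = φ(z)/(1−α) = 0.175397/0.1 = 1.754.
ES = 9.686% × 1.754 = 16.989%.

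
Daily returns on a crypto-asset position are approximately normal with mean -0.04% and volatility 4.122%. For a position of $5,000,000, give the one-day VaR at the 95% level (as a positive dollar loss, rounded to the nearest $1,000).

$341,000

At 95% one-sided, z = 1.645.
VaR = −μ + z·σ = −(-0.04%) + 1.645 × 4.122% = 6.821%.
On $5,000,000: 0.06821 × $5,000,000 = $341,050.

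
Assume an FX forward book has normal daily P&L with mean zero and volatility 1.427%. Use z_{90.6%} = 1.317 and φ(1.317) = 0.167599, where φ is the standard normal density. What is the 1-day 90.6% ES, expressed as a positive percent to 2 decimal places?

Tail multiplier: φ(z)/(1−α) = 0.167599 / 0.094 = 1.783.
ES = 1.427% × 1.783 = 2.544%.

2.54%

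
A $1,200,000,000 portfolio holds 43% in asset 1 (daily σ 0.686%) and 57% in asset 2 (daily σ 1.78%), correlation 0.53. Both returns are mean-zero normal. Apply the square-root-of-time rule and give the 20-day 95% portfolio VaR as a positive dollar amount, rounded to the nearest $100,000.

$105,700,000

σ_p = √(0.43²·0.686² + 0.57²·1.78² + 2·0.53·0.43·0.57·0.686·1.78) = 1.197%.
σ_{20d} = 1.197% × √20 = 5.353%.
z(95%) = 1.645.
VaR = 1.645 × 5.353% = 8.806%; on $1,200,000,000 that is $105,672,000.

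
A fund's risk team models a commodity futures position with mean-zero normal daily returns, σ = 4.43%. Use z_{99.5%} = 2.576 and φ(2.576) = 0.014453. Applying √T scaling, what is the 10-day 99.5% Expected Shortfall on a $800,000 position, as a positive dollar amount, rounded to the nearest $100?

σ_{10d} = 4.43% × √10 = 14.009%.
ES multiplier = φ(z)/(1−α) = 0.014453/0.005 = 2.891.
ES = 14.009% × 2.891 = 40.500%; on $800,000: $324,000.

$324,000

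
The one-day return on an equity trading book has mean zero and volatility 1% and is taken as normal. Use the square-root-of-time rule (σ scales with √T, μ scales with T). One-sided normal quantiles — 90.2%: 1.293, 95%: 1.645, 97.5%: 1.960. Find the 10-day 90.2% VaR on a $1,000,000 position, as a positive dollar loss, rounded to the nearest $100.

$40,900

σ_{10d} = 1% × √10 = 3.162%.
VaR = 1.293 × 3.162% = 4.088%.
On $1,000,000: 0.04088 × $1,000,000 = $40,880.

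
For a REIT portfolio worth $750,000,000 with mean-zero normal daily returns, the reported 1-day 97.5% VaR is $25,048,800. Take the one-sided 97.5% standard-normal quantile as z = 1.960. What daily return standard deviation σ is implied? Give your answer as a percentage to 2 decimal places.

VaR as a fraction: $25,048,800 / $750,000,000 = 3.340%.
σ = VaR / z = 3.340% / 1.960 = 1.704%.

1.70%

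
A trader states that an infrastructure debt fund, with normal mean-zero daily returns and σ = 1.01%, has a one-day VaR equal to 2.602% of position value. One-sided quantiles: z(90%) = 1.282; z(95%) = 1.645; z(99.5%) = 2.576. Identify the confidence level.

99.5%

Implied z = VaR/σ = 2.602 / 1.01 = 2.576.
This matches z(99.5%) = 2.576.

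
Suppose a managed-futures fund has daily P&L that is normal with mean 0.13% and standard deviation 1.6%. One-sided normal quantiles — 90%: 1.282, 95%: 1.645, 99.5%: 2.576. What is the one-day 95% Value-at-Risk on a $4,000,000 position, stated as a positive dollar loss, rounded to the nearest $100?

VaR = −μ + z·σ = −(0.13%) + 1.645 × 1.6% = 2.502%.
On $4,000,000: 0.02502 × $4,000,000 = $100,080.

$100,100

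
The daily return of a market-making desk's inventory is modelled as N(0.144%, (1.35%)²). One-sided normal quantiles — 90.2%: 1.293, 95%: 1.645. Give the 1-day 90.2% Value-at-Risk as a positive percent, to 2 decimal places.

1.60%

VaR = −μ + z·σ = −(0.144%) + 1.293 × 1.35% = 1.602%.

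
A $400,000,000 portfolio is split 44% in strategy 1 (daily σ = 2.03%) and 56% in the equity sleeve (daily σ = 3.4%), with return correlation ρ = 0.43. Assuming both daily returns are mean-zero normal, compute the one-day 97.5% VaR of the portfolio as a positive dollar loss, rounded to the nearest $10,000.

σ_p² = 0.44²·2.03² + 0.56²·3.4² + 2·0.43·0.44·0.56·2.03·3.4 = 5.8856 (%²).
σ_p = √5.8856 = 2.426%.
At 97.5%, z = 1.960.
VaR = 1.960 × 2.426% = 4.755%; on $400,000,000 that is $19,020,000.

$19,020,000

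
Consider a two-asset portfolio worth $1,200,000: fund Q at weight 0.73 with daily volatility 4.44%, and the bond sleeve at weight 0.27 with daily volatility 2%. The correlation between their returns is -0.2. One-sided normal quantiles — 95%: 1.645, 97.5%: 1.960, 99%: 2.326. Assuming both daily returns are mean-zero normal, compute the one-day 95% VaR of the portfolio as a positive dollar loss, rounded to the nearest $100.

$62,700

σ_p² = 0.73²·4.44² + 0.27²·2² + 2·-0.2·0.73·0.27·4.44·2 = 10.0969 (%²).
σ_p = √10.0969 = 3.178%.
VaR = 1.645 × 3.178% = 5.228%; on $1,200,000 that is $62,736.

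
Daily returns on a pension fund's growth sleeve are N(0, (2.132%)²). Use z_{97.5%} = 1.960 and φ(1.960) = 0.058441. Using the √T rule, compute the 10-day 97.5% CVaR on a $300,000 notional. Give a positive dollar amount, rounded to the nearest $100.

σ_{10d} = 2.132% × √10 = 6.742%.
ES multiplier = φ(z)/(1−α) = 0.058441/0.025 = 2.338.
ES = 6.742% × 2.338 = 15.763%; on $300,000: $47,289.

$47,300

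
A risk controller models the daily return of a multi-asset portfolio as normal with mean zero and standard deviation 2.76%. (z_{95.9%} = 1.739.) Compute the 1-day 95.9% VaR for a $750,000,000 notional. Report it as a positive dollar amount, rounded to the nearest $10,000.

VaR = z·σ = 1.739 × 2.76% = 4.800%.
On $750,000,000: 0.04800 × $750,000,000 = $36,000,000.

$36,000,000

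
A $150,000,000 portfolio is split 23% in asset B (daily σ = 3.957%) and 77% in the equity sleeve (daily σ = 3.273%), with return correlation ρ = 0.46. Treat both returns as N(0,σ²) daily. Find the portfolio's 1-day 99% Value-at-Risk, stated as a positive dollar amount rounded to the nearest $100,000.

$10,600,000

σ_p² = 0.23²·3.957² + 0.77²·3.273² + 2·0.46·0.23·0.77·3.957·3.273 = 9.2899 (%²).
σ_p = √9.2899 = 3.048%.
At 99%, z = 2.326.
VaR = 2.326 × 3.048% = 7.090%; on $150,000,000 that is $10,635,000.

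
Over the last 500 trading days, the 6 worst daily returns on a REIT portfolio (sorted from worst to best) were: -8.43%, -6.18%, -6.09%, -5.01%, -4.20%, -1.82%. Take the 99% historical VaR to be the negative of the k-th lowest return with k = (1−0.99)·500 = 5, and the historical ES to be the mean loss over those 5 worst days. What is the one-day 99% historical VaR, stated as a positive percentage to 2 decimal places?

4.20%

k = 5; the 5th lowest return is -4.20%, so VaR = 4.20%.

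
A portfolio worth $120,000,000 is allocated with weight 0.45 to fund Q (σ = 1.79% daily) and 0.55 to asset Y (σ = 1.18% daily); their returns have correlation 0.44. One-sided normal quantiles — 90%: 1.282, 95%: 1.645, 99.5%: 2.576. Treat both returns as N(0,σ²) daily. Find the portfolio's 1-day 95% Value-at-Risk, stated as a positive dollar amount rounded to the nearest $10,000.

$2,440,000

σ_p² = 0.45²·1.79² + 0.55²·1.18² + 2·0.44·0.45·0.55·1.79·1.18 = 1.5301 (%²).
σ_p = √1.5301 = 1.237%.
VaR = 1.645 × 1.237% = 2.035%; on $120,000,000 that is $2,442,000.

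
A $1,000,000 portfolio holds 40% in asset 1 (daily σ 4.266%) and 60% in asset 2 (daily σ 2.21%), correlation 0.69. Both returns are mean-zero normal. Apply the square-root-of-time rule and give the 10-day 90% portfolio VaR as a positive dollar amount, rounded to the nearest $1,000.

σ_p = √(0.4²·4.266² + 0.6²·2.21² + 2·0.69·0.4·0.6·4.266·2.21) = 2.792%.
σ_{10d} = 2.792% × √10 = 8.829%.
z(90%) = 1.282.
VaR = 1.282 × 8.829% = 11.319%; on $1,000,000 that is $113,190.

$113,000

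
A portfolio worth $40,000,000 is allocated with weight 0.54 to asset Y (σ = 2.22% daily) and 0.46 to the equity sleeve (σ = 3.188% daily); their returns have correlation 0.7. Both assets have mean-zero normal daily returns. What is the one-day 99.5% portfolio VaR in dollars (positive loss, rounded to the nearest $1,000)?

σ_p² = 0.54²·2.22² + 0.46²·3.188² + 2·0.7·0.54·0.46·2.22·3.188 = 6.0489 (%²).
σ_p = √6.0489 = 2.459%.
At 99.5%, z = 2.576.
VaR = 2.576 × 2.459% = 6.334%; on $40,000,000 that is $2,533,600.

$2,534,000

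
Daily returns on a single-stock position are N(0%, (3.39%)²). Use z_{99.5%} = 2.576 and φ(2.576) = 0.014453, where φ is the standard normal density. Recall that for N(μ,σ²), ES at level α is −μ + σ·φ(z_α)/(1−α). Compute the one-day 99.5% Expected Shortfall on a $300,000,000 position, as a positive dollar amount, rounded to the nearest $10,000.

$29,400,000

Tail multiplier: φ(z)/(1−α) = 0.014453 / 0.005 = 2.891.
ES = 3.39% × 2.891 = 9.800%.
On $300,000,000: 0.09800 × $300,000,000 = $29,400,000.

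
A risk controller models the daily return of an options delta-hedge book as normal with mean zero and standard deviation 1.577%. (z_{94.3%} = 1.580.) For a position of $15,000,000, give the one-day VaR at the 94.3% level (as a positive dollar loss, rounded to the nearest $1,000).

$374,000

VaR = z·σ = 1.580 × 1.577% = 2.492%.
On $15,000,000: 0.02492 × $15,000,000 = $373,800.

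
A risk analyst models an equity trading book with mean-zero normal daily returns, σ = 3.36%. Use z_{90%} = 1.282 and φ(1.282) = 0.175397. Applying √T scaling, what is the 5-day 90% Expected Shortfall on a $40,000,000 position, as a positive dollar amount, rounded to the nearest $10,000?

σ_{5d} = 3.36% × √5 = 7.513%.
ES multiplier = φ(z)/(1−α) = 0.175397/0.1 = 1.754.
ES = 7.513% × 1.754 = 13.178%; on $40,000,000: $5,271,200.

$5,270,000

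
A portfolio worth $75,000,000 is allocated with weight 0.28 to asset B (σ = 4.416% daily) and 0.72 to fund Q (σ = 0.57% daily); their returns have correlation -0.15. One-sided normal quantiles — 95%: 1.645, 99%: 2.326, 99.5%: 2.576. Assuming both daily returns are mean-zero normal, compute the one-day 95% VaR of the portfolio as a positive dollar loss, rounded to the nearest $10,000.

σ_p² = 0.28²·4.416² + 0.72²·0.57² + 2·-0.15·0.28·0.72·4.416·0.57 = 1.5451 (%²).
σ_p = √1.5451 = 1.243%.
VaR = 1.645 × 1.243% = 2.045%; on $75,000,000 that is $1,533,750.

$1,530,000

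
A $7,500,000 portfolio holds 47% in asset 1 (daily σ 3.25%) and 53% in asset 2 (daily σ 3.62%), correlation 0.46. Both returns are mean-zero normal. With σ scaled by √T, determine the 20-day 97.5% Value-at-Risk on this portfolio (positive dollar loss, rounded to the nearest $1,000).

σ_p = √(0.47²·3.25² + 0.53²·3.62² + 2·0.46·0.47·0.53·3.25·3.62) = 2.951%.
σ_{20d} = 2.951% × √20 = 13.197%.
z(97.5%) = 1.960.
VaR = 1.960 × 13.197% = 25.866%; on $7,500,000 that is $1,939,950.

$1,940,000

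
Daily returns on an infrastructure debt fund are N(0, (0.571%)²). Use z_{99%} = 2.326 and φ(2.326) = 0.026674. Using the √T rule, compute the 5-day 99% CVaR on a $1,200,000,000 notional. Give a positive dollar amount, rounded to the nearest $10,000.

σ_{5d} = 0.571% × √5 = 1.277%.
ES multiplier = φ(z)/(1−α) = 0.026674/0.01 = 2.667.
ES = 1.277% × 2.667 = 3.406%; on $1,200,000,000: $40,872,000.

$40,870,000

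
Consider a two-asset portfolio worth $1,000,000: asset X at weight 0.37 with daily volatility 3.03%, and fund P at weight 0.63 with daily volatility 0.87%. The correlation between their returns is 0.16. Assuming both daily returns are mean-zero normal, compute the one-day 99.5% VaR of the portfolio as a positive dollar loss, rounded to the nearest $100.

σ_p² = 0.37²·3.03² + 0.63²·0.87² + 2·0.16·0.37·0.63·3.03·0.87 = 1.7539 (%²).
σ_p = √1.7539 = 1.324%.
At 99.5%, z = 2.576.
VaR = 2.576 × 1.324% = 3.411%; on $1,000,000 that is $34,110.

$34,100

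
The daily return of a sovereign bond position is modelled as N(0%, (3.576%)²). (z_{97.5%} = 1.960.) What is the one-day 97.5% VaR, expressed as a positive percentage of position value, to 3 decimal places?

7.009%

VaR = z·σ = 1.960 × 3.576% = 7.009%.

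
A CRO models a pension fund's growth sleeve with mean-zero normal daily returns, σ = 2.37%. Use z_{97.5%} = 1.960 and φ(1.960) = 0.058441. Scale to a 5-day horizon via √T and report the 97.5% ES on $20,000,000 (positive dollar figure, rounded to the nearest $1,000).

$2,478,000

σ_{5d} = 2.37% × √5 = 5.299%.
ES multiplier = φ(z)/(1−α) = 0.058441/0.025 = 2.338.
ES = 5.299% × 2.338 = 12.389%; on $20,000,000: $2,477,800.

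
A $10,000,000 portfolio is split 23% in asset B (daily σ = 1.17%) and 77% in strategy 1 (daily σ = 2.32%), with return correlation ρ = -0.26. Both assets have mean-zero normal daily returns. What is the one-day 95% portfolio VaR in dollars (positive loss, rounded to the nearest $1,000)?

σ_p² = 0.23²·1.17² + 0.77²·2.32² + 2·-0.26·0.23·0.77·1.17·2.32 = 3.0137 (%²).
σ_p = √3.0137 = 1.736%.
At 95%, z = 1.645.
VaR = 1.645 × 1.736% = 2.856%; on $10,000,000 that is $285,600.

$286,000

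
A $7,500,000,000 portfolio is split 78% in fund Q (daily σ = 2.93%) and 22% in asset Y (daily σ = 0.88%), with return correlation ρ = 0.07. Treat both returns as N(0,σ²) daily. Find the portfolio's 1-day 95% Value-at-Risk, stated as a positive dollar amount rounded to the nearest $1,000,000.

$285,000,000

σ_p² = 0.78²·2.93² + 0.22²·0.88² + 2·0.07·0.78·0.22·2.93·0.88 = 5.3225 (%²).
σ_p = √5.3225 = 2.307%.
At 95%, z = 1.645.
VaR = 1.645 × 2.307% = 3.795%; on $7,500,000,000 that is $284,625,000.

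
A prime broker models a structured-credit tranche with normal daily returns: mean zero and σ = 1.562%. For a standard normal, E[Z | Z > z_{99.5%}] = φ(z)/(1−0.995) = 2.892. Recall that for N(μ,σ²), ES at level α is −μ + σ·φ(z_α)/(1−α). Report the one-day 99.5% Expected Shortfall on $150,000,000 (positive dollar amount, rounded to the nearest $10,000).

ES = 1.562% × 2.892 = 4.517%.
On $150,000,000: 0.04517 × $150,000,000 = $6,775,500.

$6,780,000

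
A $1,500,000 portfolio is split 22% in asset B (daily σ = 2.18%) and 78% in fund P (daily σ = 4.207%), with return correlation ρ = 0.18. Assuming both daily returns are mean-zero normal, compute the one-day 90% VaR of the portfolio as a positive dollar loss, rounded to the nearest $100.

$65,400

σ_p² = 0.22²·2.18² + 0.78²·4.207² + 2·0.18·0.22·0.78·2.18·4.207 = 11.5646 (%²).
σ_p = √11.5646 = 3.401%.
At 90%, z = 1.282.
VaR = 1.282 × 3.401% = 4.360%; on $1,500,000 that is $65,400.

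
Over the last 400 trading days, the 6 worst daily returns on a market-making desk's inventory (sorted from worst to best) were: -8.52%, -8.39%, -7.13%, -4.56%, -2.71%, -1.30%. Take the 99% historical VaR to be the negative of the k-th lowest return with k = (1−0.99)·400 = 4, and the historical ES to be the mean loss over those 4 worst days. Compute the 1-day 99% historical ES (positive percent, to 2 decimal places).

7.15%

The 4 worst returns sum to -28.60%.
ES = −(-28.60%) / 4 = 7.15%.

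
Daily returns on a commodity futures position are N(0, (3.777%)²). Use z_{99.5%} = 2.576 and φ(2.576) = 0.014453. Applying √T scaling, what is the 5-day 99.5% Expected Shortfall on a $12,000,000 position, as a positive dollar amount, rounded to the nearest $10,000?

$2,930,000

σ_{5d} = 3.777% × √5 = 8.446%.
ES multiplier = φ(z)/(1−α) = 0.014453/0.005 = 2.891.
ES = 8.446% × 2.891 = 24.417%; on $12,000,000: $2,930,040.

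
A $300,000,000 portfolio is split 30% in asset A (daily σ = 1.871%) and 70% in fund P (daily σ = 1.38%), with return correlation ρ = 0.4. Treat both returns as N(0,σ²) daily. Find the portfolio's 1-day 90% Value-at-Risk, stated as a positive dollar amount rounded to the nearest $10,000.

$4,990,000

σ_p² = 0.3²·1.871² + 0.7²·1.38² + 2·0.4·0.3·0.7·1.871·1.38 = 1.6820 (%²).
σ_p = √1.6820 = 1.297%.
At 90%, z = 1.282.
VaR = 1.282 × 1.297% = 1.663%; on $300,000,000 that is $4,989,000.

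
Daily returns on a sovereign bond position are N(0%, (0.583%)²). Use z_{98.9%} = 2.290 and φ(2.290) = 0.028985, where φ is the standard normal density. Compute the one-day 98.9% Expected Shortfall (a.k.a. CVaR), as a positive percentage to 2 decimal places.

Tail multiplier: φ(z)/(1−α) = 0.028985 / 0.011 = 2.635.
ES = 0.583% × 2.635 = 1.536%.

1.54%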